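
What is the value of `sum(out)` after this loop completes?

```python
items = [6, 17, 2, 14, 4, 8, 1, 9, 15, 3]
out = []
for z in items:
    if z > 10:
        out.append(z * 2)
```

Sum of doubled values > 10
`out` takes the values: [] → [34] → [34, 28] → [34, 28, 30]
So `sum(out)` = 92

Answer: 92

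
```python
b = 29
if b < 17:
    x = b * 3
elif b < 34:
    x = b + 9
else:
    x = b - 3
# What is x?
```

Trace:
`b = 29` → b = 29
`if b < 17: ...` → b < 17 is False, b < 34 is True → x = 38
So x = 38

Answer: 38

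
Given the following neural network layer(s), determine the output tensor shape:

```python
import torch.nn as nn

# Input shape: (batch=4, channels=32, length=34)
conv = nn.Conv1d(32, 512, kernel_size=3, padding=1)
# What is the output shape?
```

Input: (4, 32, 34) -> Output: (4, 512, 34)

Answer: (4, 512, 34)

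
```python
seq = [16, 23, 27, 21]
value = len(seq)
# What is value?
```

Trace:
`seq = [16, 23, 27, 21]` → seq = [16, 23, 27, 21]
`value = len(seq)` → value = 4
So value = 4

Answer: 4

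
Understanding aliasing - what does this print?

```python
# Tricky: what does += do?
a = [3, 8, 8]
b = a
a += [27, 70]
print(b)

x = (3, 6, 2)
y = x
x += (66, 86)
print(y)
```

Key concept: += behavior differs for mutable vs immutable.
Step by step:
`a = [3, 8, 8]` → a = [3, 8, 8]
`b = a` → b = [3, 8, 8] (same object as a)
`a += [27, 70]` → a = [3, 8, 8, 27, 70] (same object as b); b = [3, 8, 8, 27, 70] (same object as a)
`print(b)` → prints [3, 8, 8, 27, 70]
`x = (3, 6, 2)` → x = (3, 6, 2)
`y = x` → y = (3, 6, 2)
`x += (66, 86)` → x = (3, 6, 2, 66, 86)
`print(y)` → prints (3, 6, 2)

Answer:
[3, 8, 8, 27, 70]
(3, 6, 2)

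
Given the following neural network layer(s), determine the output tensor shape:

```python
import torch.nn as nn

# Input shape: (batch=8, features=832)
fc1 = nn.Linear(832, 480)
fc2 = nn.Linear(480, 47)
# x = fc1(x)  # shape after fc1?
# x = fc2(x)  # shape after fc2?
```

Input: (8, 832) -> after fc1: (8, 480) -> Output: (8, 47)

Answer: (8, 47)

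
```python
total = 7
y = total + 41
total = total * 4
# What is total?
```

Trace:
`total = 7` → total = 7
`y = total + 41` → y = 48
`total = total * 4` → total = 28
So total = 28

Answer: 28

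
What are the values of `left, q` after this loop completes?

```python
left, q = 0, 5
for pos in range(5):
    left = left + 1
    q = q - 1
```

left goes 0→5, q goes 5→0
`left, q` takes the values: (0, 5) → (1, 5) → (1, 4) → (2, 4) → (2, 3) → (3, 3) → (3, 2) → (4, 2) → (4, 1) → (5, 1) → (5, 0)

Answer: 5, 0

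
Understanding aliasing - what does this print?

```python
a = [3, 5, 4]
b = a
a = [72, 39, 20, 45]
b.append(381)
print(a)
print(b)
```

Key concept: rebinding vs mutation: a is rebound to a new list, b still points at the original.
Step by step:
`a = [3, 5, 4]` → a = [3, 5, 4]
`b = a` → b = [3, 5, 4] (same object as a)
`a = [72, 39, 20, 45]` → a = [72, 39, 20, 45]
`b.append(381)` → b = [3, 5, 4, 381]
`print(a)` → prints [72, 39, 20, 45]
`print(b)` → prints [3, 5, 4, 381]

Answer:
[72, 39, 20, 45]
[3, 5, 4, 381]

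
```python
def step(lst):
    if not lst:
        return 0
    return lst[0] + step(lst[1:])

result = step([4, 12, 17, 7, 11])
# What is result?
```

4 + 12 + 17 + 7 + 11 + 0 = 51

Answer: 51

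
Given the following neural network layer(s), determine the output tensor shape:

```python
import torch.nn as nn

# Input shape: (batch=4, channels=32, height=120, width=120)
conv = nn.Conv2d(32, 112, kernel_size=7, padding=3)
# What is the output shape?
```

Input: (4, 32, 120, 120) -> Output: (4, 112, 120, 120)

Answer: (4, 112, 120, 120)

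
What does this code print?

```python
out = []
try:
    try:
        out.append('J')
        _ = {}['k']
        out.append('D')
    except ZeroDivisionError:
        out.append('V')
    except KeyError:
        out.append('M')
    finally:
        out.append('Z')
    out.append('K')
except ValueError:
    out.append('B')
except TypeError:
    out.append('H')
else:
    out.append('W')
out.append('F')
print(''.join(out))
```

Execution trace: 'J' (inner try body) → 'M' (inner except KeyError) → 'Z' (inner finally) → 'K' (try body, no exception) → 'W' (else) → 'F' (after the try/except). Output: JMZKWF

Answer: JMZKWF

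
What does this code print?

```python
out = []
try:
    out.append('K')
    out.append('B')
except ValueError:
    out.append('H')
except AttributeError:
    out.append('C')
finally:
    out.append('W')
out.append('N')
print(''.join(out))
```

Execution trace: 'K' (try body) → 'B' (try body, no exception) → 'W' (finally) → 'N' (after the try/except). Output: KBWN

Answer: KBWN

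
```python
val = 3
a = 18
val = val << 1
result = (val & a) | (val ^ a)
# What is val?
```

Trace:
`val = 3` → val = 3
`a = 18` → a = 18
`val = val << 1` → val = 6
`result = (val & a) | (val ^ a)` → result = 22
So val = 6

Answer: 6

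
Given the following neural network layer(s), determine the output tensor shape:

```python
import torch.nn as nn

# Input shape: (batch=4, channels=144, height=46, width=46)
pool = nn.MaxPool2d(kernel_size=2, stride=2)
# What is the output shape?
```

Input: (4, 144, 46, 46) -> Output: (4, 144, 23, 23)

Answer: (4, 144, 23, 23)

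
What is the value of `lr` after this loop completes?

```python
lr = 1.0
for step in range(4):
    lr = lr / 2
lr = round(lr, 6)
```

Halving LR 4 times: 1 / 2^4
`lr` takes the values: 1.0 → 0.5 → 0.25 → 0.125 → 0.0625

Answer: 0.0625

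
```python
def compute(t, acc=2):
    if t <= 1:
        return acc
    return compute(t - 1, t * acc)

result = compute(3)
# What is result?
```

Accumulator trace (n, acc): (3, 2) -> (2, 6) -> (1, 12) -> return 12

Answer: 12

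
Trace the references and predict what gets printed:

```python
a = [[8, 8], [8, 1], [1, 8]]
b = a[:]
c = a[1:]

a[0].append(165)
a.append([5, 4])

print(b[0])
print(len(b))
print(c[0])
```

Key concept: slice with nested mutation.
Step by step:
`a = [[8, 8], [8, 1], [1, 8]]` → a = [[8, 8], [8, 1], [1, 8]]
`b = a[:]` → b = [[8, 8], [8, 1], [1, 8]]
`c = a[1:]` → c = [[8, 1], [1, 8]]
`a[0].append(165)` → a = [[8, 8, 165], [8, 1], [1, 8]]; b = [[8, 8, 165], [8, 1], [1, 8]]
`a.append([5, 4])` → a = [[8, 8, 165], [8, 1], [1, 8], [5, 4]]
`print(b[0])` → prints [8, 8, 165]
`print(len(b))` → prints 3
`print(c[0])` → prints [8, 1]

Answer:
[8, 8, 165]
3
[8, 1]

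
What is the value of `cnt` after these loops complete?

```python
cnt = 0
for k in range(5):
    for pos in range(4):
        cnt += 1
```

5 * 4 = 20
`cnt` takes the values: 0 → 1 → 2 → 3 → 4 → 5 → 6 → 7 → 8 → 9 → 10 → 11 → 12 → 13 → 14 → 15 → 16 → 17 → 18 → 19 → 20

Answer: 20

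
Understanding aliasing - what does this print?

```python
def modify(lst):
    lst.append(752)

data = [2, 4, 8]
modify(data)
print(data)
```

Key concept: function modifies passed list.
Step by step:
`data = [2, 4, 8]` → data = [2, 4, 8]
`modify(data)` → data = [2, 4, 8, 752]
`print(data)` → prints [2, 4, 8, 752]

Answer: [2, 4, 8, 752]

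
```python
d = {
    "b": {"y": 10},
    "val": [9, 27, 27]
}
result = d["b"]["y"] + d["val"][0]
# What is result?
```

Trace:
`d = { ...` → d = {'b': {'y': 10}, 'val': [9, 27, 27]}
`result = d["b"]["y"] + d["val"][0]` → result = 19
So result = 19

Answer: 19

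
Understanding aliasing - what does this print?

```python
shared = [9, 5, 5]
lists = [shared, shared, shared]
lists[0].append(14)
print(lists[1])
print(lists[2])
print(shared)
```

Key concept: list of same reference.
Step by step:
`shared = [9, 5, 5]` → shared = [9, 5, 5]
`lists = [shared, shared, shared]` → lists = [[9, 5, 5], [9, 5, 5], [9, 5, 5]]
`lists[0].append(14)` → shared = [9, 5, 5, 14]; lists = [[9, 5, 5, 14], [9, 5, 5, 14], [9, 5, 5, 14]]
`print(lists[1])` → prints [9, 5, 5, 14]
`print(lists[2])` → prints [9, 5, 5, 14]
`print(shared)` → prints [9, 5, 5, 14]

Answer:
[9, 5, 5, 14]
[9, 5, 5, 14]
[9, 5, 5, 14]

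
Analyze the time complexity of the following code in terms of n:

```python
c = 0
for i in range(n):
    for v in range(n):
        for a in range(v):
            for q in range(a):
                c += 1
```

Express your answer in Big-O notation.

Each loop level contributes: n × n × n × n. Multiplying the contributions gives O(n^4).

Answer: O(n^4)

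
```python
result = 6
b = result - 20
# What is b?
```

Trace:
`result = 6` → result = 6
`b = result - 20` → b = -14
So b = -14

Answer: -14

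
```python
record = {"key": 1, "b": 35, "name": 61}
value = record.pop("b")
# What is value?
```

Trace:
`record = {"key": 1, "b": 35, "name": 61}` → record = {'key': 1, 'b': 35, 'name': 61}
`value = record.pop("b")` → record = {'key': 1, 'name': 61}; value = 35
So value = 35

Answer: 35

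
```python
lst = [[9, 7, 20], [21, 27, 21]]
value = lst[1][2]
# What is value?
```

Trace:
`lst = [[9, 7, 20], [21, 27, 21]]` → lst = [[9, 7, 20], [21, 27, 21]]
`value = lst[1][2]` → value = 21
So value = 21

Answer: 21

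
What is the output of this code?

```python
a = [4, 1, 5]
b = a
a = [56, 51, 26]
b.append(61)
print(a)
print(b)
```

Key concept: rebinding vs mutation: a is rebound to a new list, b still points at the original.
Step by step:
`a = [4, 1, 5]` → a = [4, 1, 5]
`b = a` → b = [4, 1, 5] (same object as a)
`a = [56, 51, 26]` → a = [56, 51, 26]
`b.append(61)` → b = [4, 1, 5, 61]
`print(a)` → prints [56, 51, 26]
`print(b)` → prints [4, 1, 5, 61]

Answer:
[56, 51, 26]
[4, 1, 5, 61]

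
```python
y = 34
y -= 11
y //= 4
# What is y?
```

Trace:
`y = 34` → y = 34
`y -= 11` → y = 23
`y //= 4` → y = 5
So y = 5

Answer: 5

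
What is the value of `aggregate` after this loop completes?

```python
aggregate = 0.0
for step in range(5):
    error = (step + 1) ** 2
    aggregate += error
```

Sum of squared losses 1² + 2² + ... + 5²
`aggregate` takes the values: 0.0 → 1.0 → 5.0 → 14.0 → 30.0 → 55.0

Answer: 55.0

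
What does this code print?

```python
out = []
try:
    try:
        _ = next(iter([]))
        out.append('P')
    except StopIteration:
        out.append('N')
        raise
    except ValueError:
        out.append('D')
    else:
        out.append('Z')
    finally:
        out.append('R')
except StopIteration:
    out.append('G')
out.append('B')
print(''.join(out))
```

Execution trace: 'N' (except StopIteration) → 'R' (finally) → 'G' (outer except StopIteration) → 'B' (after the try/except). Output: NRGB

Answer: NRGB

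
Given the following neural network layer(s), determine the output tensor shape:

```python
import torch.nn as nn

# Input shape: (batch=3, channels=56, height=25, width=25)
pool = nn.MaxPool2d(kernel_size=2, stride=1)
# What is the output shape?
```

Input: (3, 56, 25, 25) -> Output: (3, 56, 24, 24)

Answer: (3, 56, 24, 24)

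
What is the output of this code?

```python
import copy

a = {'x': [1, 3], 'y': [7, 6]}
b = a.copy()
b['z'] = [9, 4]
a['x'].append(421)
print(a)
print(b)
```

Key concept: shallow copy of dict with mutable values.
Step by step:
`a = {'x': [1, 3], 'y': [7, 6]}` → a = {'x': [1, 3], 'y': [7, 6]}
`b = a.copy()` → b = {'x': [1, 3], 'y': [7, 6]}
`b['z'] = [9, 4]` → b = {'x': [1, 3], 'y': [7, 6], 'z': [9, 4]}
`a['x'].append(421)` → a = {'x': [1, 3, 421], 'y': [7, 6]}; b = {'x': [1, 3, 421], 'y': [7, 6], 'z': [9, 4]}
`print(a)` → prints {'x': [1, 3, 421], 'y': [7, 6]}
`print(b)` → prints {'x': [1, 3, 421], 'y': [7, 6], 'z': [9, 4]}

Answer:
{'x': [1, 3, 421], 'y': [7, 6]}
{'x': [1, 3, 421], 'y': [7, 6], 'z': [9, 4]}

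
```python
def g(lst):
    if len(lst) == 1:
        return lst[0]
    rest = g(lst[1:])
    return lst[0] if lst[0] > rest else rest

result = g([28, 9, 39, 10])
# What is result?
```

Recursive max over [28, 9, 39, 10] = 39

Answer: 39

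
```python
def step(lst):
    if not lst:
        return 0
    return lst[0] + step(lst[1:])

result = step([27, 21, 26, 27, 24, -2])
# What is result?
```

27 + 21 + 26 + 27 + 24 + (-2) + 0 = 123

Answer: 123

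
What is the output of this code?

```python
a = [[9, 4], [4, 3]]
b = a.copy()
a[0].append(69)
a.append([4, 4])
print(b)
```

Key concept: shallow copy with nested lists.
Step by step:
`a = [[9, 4], [4, 3]]` → a = [[9, 4], [4, 3]]
`b = a.copy()` → b = [[9, 4], [4, 3]]
`a[0].append(69)` → a = [[9, 4, 69], [4, 3]]; b = [[9, 4, 69], [4, 3]]
`a.append([4, 4])` → a = [[9, 4, 69], [4, 3], [4, 4]]
`print(b)` → prints [[9, 4, 69], [4, 3]]

Answer: [[9, 4, 69], [4, 3]]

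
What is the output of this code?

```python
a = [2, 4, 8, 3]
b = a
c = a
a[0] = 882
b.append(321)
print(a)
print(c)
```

Key concept: multiple aliases.
Step by step:
`a = [2, 4, 8, 3]` → a = [2, 4, 8, 3]
`b = a` → b = [2, 4, 8, 3] (same object as a)
`c = a` → c = [2, 4, 8, 3] (same object as a, b)
`a[0] = 882` → a = [882, 4, 8, 3] (same object as b, c); b = [882, 4, 8, 3] (same object as a, c); c = [882, 4, 8, 3] (same object as a, b)
`b.append(321)` → a = [882, 4, 8, 3, 321] (same object as b, c); b = [882, 4, 8, 3, 321] (same object as a, c); c = [882, 4, 8, 3, 321] (same object as a, b)
`print(a)` → prints [882, 4, 8, 3, 321]
`print(c)` → prints [882, 4, 8, 3, 321]

Answer:
[882, 4, 8, 3, 321]
[882, 4, 8, 3, 321]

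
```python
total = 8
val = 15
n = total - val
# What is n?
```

Trace:
`total = 8` → total = 8
`val = 15` → val = 15
`n = total - val` → n = -7
So n = -7

Answer: -7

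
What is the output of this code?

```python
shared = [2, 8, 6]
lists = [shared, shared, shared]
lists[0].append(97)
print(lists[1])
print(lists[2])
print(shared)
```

Key concept: list of same reference.
Step by step:
`shared = [2, 8, 6]` → shared = [2, 8, 6]
`lists = [shared, shared, shared]` → lists = [[2, 8, 6], [2, 8, 6], [2, 8, 6]]
`lists[0].append(97)` → shared = [2, 8, 6, 97]; lists = [[2, 8, 6, 97], [2, 8, 6, 97], [2, 8, 6, 97]]
`print(lists[1])` → prints [2, 8, 6, 97]
`print(lists[2])` → prints [2, 8, 6, 97]
`print(shared)` → prints [2, 8, 6, 97]

Answer:
[2, 8, 6, 97]
[2, 8, 6, 97]
[2, 8, 6, 97]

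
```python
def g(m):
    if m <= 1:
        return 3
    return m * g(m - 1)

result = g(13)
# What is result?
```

g(13) = 13 * 12 * 11 * 10 * 9 * 8 * 7 * 6 * 5 * 4 * 3 * 2 * 3 = 18681062400

Answer: 18681062400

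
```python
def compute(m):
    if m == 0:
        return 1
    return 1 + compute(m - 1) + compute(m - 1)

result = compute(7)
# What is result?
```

compute(m) = 1 + 2·compute(m-1), compute(0)=1. Closed form: (1+1)·2^7 - 1 = 255.

Answer: 255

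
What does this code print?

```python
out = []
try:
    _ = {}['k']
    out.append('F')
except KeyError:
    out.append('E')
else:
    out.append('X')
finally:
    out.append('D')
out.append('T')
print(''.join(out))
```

Execution trace: 'E' (except KeyError) → 'D' (finally) → 'T' (after the try/except). Output: EDT

Answer: EDT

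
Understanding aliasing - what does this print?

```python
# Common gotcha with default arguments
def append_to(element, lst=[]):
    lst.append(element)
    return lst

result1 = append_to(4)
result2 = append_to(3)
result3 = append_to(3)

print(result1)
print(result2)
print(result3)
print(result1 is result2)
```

Key concept: mutable default argument gotcha.
Step by step:
`result1 = append_to(4)` → result1 = [4]
`result2 = append_to(3)` → result1 = [4, 3] (same object as result2); result2 = [4, 3] (same object as result1)
`result3 = append_to(3)` → result1 = [4, 3, 3] (same object as result2, result3); result2 = [4, 3, 3] (same object as result1, result3); result3 = [4, 3, 3] (same object as result1, result2)
`print(result1)` → prints [4, 3, 3]
`print(result2)` → prints [4, 3, 3]
`print(result3)` → prints [4, 3, 3]
`print(result1 is result2)` → prints True

Answer:
[4, 3, 3]
[4, 3, 3]
[4, 3, 3]
True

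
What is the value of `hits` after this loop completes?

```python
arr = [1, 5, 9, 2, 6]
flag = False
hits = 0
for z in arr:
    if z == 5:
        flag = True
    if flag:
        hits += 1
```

Count elements after first 5 in [1, 5, 9, 2, 6]
`hits` takes the values: 0 → 1 → 2 → 3 → 4

Answer: 4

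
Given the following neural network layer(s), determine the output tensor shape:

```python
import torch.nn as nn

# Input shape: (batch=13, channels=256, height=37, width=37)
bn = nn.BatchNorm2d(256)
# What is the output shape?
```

Input: (13, 256, 37, 37) -> Output: (13, 256, 37, 37)

Answer: (13, 256, 37, 37)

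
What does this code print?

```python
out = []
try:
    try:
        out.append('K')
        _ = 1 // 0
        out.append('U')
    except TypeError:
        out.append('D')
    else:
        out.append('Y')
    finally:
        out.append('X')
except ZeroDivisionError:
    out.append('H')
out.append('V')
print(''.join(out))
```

Execution trace: 'K' (inner try body) → 'X' (inner finally) → 'H' (outer except ZeroDivisionError) → 'V' (after the try/except). Output: KXHV

Answer: KXHV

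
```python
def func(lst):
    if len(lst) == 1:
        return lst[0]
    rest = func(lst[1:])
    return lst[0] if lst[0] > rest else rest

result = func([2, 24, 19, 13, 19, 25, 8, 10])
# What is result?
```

Recursive max over [2, 24, 19, 13, 19, 25, 8, 10] = 25

Answer: 25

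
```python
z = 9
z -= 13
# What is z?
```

Trace:
`z = 9` → z = 9
`z -= 13` → z = -4
So z = -4

Answer: -4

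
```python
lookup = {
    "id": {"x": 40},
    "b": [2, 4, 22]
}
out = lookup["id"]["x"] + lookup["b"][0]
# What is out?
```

Trace:
`lookup = { ...` → lookup = {'id': {'x': 40}, 'b': [2, 4, 22]}
`out = lookup["id"]["x"] + lookup["b"][0]` → out = 42
So out = 42

Answer: 42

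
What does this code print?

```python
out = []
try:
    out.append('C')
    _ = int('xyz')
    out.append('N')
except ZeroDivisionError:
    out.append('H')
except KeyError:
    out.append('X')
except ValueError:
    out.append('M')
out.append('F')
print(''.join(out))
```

Execution trace: 'C' (try body) → 'M' (except ValueError) → 'F' (after the try/except). Output: CMF

Answer: CMF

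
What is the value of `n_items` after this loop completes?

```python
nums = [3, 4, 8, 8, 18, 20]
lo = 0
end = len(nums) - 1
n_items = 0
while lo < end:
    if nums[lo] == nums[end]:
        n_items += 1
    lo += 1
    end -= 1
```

Count matching pairs from ends
`n_items` takes the values: 0 → 1

Answer: 1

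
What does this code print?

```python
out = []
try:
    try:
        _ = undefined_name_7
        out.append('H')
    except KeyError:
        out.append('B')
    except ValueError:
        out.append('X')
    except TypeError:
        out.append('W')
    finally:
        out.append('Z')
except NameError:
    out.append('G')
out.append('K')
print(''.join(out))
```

Execution trace: 'Z' (finally) → 'G' (outer except NameError) → 'K' (after the try/except). Output: ZGK

Answer: ZGK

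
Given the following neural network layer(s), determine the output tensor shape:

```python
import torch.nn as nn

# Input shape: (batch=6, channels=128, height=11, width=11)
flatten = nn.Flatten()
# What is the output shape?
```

Input: (6, 128, 11, 11) -> Output: (6, 15488)

Answer: (6, 15488)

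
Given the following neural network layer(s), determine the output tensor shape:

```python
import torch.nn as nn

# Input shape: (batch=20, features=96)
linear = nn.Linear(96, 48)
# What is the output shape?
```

Input: (20, 96) -> Output: (20, 48)

Answer: (20, 48)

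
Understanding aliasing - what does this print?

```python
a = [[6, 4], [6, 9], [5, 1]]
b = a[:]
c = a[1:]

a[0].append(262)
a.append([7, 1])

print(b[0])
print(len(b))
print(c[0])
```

Key concept: slice with nested mutation.
Step by step:
`a = [[6, 4], [6, 9], [5, 1]]` → a = [[6, 4], [6, 9], [5, 1]]
`b = a[:]` → b = [[6, 4], [6, 9], [5, 1]]
`c = a[1:]` → c = [[6, 9], [5, 1]]
`a[0].append(262)` → a = [[6, 4, 262], [6, 9], [5, 1]]; b = [[6, 4, 262], [6, 9], [5, 1]]
`a.append([7, 1])` → a = [[6, 4, 262], [6, 9], [5, 1], [7, 1]]
`print(b[0])` → prints [6, 4, 262]
`print(len(b))` → prints 3
`print(c[0])` → prints [6, 9]

Answer:
[6, 4, 262]
3
[6, 9]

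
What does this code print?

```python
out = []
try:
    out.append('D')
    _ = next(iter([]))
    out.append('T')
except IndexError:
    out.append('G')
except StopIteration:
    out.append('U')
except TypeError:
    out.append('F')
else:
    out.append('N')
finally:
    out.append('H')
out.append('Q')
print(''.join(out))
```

Execution trace: 'D' (try body) → 'U' (except StopIteration) → 'H' (finally) → 'Q' (after the try/except). Output: DUHQ

Answer: DUHQ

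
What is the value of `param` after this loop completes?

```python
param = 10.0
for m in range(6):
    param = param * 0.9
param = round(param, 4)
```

Exponential decay: 10.0 * 0.9^6
`param` takes the values: 10.0 → 9.0 → 8.1 → 7.29 → 6.561 → 5.9049 → 5.31441 → 5.3144

Answer: 5.3144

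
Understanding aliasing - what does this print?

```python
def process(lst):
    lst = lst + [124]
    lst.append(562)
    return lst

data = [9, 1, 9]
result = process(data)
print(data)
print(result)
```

Key concept: rebinding parameter vs mutation.
Step by step:
`data = [9, 1, 9]` → data = [9, 1, 9]
`result = process(data)` → result = [9, 1, 9, 124, 562]
`print(data)` → prints [9, 1, 9]
`print(result)` → prints [9, 1, 9, 124, 562]

Answer:
[9, 1, 9]
[9, 1, 9, 124, 562]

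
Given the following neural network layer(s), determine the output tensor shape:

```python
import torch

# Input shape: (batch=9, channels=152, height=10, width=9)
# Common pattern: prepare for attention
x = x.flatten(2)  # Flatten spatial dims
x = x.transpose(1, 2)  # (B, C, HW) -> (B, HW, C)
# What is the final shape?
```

Input: (9, 152, 10, 9) -> after flatten(2): (9, 152, 90) -> Output: (9, 90, 152)

Answer: (9, 90, 152)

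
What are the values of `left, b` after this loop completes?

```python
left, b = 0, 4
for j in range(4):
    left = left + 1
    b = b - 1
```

left goes 0→4, b goes 4→0
`left, b` takes the values: (0, 4) → (1, 4) → (1, 3) → (2, 3) → (2, 2) → (3, 2) → (3, 1) → (4, 1) → (4, 0)

Answer: 4, 0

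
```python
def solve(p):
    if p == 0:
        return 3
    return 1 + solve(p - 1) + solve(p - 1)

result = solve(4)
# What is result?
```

solve(p) = 1 + 2·solve(p-1), solve(0)=3. Closed form: (3+1)·2^4 - 1 = 63.

Answer: 63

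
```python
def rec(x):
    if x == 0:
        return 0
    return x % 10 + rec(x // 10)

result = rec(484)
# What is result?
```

Sum of digits of 484: 4 + 8 + 4 = 16

Answer: 16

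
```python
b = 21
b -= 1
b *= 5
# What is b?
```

Trace:
`b = 21` → b = 21
`b -= 1` → b = 20
`b *= 5` → b = 100
So b = 100

Answer: 100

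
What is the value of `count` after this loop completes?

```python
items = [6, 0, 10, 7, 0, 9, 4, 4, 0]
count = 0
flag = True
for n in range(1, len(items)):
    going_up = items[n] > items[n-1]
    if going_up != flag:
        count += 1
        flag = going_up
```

Count direction changes in [6, 0, 10, 7, 0, 9, 4, 4, 0]
`count` takes the values: 0 → 1 → 2 → 3 → 4 → 5

Answer: 5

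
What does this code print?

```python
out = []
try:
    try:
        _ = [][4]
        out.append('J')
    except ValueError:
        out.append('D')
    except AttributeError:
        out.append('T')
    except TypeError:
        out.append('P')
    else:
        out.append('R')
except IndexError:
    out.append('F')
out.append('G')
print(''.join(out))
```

Execution trace: 'F' (outer except IndexError) → 'G' (after the try/except). Output: FG

Answer: FG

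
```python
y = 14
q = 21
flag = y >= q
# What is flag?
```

Trace:
`y = 14` → y = 14
`q = 21` → q = 21
`flag = y >= q` → flag = False
So flag = False

Answer: False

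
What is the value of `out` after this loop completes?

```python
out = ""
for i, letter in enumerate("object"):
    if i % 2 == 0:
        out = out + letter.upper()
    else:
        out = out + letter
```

Uppercase even positions in 'object'
`out` takes the values: "" → "O" → "Ob" → "ObJ" → "ObJe" → "ObJeC" → "ObJeCt"

Answer: "ObJeCt"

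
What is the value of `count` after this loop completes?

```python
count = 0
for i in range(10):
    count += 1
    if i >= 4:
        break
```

Loop breaks when i reaches 4, count is 5
`count` takes the values: 0 → 1 → 2 → 3 → 4 → 5

Answer: 5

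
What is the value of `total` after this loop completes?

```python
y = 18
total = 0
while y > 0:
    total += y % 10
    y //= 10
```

Sum digits of 18
`total` takes the values: 0 → 8 → 9

Answer: 9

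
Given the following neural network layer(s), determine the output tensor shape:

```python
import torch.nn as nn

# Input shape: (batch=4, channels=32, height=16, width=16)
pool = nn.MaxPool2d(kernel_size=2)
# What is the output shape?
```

Input: (4, 32, 16, 16) -> Output: (4, 32, 8, 8)

Answer: (4, 32, 8, 8)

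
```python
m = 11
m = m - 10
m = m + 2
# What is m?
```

Trace:
`m = 11` → m = 11
`m = m - 10` → m = 1
`m = m + 2` → m = 3
So m = 3

Answer: 3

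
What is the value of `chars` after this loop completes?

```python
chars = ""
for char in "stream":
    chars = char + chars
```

Reverse 'stream'
`chars` takes the values: "" → "s" → "ts" → "rts" → "erts" → "aerts" → "maerts"

Answer: "maerts"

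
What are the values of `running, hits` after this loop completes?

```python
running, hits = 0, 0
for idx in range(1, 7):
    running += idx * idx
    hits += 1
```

Sum of squares and count
`running, hits` takes the values: (0, 0) → (1, 0) → (1, 1) → (5, 1) → (5, 2) → (14, 2) → (14, 3) → (30, 3) → (30, 4) → (55, 4) → (55, 5) → (91, 5) → (91, 6)

Answer: 91, 6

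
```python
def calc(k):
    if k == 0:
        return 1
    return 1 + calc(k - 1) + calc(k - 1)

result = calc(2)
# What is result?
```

calc(k) = 1 + 2·calc(k-1), calc(0)=1. Closed form: (1+1)·2^2 - 1 = 7.

Answer: 7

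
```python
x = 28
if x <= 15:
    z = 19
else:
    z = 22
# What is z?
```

Trace:
`x = 28` → x = 28
`if x <= 15: ...` → x <= 15 is False, take else branch → z = 22
So z = 22

Answer: 22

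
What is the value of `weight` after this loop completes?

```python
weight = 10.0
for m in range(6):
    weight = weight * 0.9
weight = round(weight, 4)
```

Exponential decay: 10.0 * 0.9^6
`weight` takes the values: 10.0 → 9.0 → 8.1 → 7.29 → 6.561 → 5.9049 → 5.31441 → 5.3144

Answer: 5.3144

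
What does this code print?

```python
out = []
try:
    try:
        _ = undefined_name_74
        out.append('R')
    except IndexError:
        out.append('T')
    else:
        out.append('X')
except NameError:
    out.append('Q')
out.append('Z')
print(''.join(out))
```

Execution trace: 'Q' (outer except NameError) → 'Z' (after the try/except). Output: QZ

Answer: QZ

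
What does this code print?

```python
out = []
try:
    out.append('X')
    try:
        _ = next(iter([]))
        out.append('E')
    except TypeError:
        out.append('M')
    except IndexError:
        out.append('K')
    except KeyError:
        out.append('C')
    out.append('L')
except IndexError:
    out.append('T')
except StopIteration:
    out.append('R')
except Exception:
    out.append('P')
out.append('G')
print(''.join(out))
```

Execution trace: 'X' (try body) → 'R' (except StopIteration) → 'G' (after the try/except). Output: XRG

Answer: XRG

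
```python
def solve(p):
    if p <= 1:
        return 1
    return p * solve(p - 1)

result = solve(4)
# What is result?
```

solve(4) = 4 * 3 * 2 * 1 = 24

Answer: 24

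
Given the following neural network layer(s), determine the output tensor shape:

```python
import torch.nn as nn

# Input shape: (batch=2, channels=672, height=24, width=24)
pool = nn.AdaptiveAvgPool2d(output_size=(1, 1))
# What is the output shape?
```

Input: (2, 672, 24, 24) -> Output: (2, 672, 1, 1)

Answer: (2, 672, 1, 1)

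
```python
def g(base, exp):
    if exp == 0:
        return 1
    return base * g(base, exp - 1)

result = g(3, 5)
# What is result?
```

g(3, 5) = 3 * 3 * 3 * 3 * 3 = 243

Answer: 243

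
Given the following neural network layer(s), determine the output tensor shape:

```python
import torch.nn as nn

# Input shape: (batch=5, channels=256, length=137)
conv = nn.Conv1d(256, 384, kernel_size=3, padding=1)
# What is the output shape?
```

Input: (5, 256, 137) -> Output: (5, 384, 137)

Answer: (5, 384, 137)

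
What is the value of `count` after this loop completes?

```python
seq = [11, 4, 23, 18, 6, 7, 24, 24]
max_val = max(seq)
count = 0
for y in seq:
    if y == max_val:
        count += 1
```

Count of max value 24 in [11, 4, 23, 18, 6, 7, 24, 24]
`count` takes the values: 0 → 1 → 2

Answer: 2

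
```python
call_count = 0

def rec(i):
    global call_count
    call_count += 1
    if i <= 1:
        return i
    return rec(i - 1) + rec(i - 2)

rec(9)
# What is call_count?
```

Calls(i) = 1 + Calls(i-1) + Calls(i-2); Calls(0)=Calls(1)=1. For i=9 this gives 109.

Answer: 109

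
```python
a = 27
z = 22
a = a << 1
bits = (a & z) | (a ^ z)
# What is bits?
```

Trace:
`a = 27` → a = 27
`z = 22` → z = 22
`a = a << 1` → a = 54
`bits = (a & z) | (a ^ z)` → bits = 54
So bits = 54

Answer: 54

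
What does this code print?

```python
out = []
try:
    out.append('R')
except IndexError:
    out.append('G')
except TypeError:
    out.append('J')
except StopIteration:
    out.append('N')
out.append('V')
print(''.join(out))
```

Execution trace: 'R' (try body, no exception) → 'V' (after the try/except). Output: RV

Answer: RV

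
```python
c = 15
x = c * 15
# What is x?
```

Trace:
`c = 15` → c = 15
`x = c * 15` → x = 225
So x = 225

Answer: 225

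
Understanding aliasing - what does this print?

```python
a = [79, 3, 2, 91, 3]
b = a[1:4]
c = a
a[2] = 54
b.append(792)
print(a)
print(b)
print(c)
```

Key concept: slice vs alias.
Step by step:
`a = [79, 3, 2, 91, 3]` → a = [79, 3, 2, 91, 3]
`b = a[1:4]` → b = [3, 2, 91]
`c = a` → c = [79, 3, 2, 91, 3] (same object as a)
`a[2] = 54` → a = [79, 3, 54, 91, 3] (same object as c); c = [79, 3, 54, 91, 3] (same object as a)
`b.append(792)` → b = [3, 2, 91, 792]
`print(a)` → prints [79, 3, 54, 91, 3]
`print(b)` → prints [3, 2, 91, 792]
`print(c)` → prints [79, 3, 54, 91, 3]

Answer:
[79, 3, 54, 91, 3]
[3, 2, 91, 792]
[79, 3, 54, 91, 3]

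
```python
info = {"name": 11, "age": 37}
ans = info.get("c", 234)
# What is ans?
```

Trace:
`info = {"name": 11, "age": 37}` → info = {'name': 11, 'age': 37}
`ans = info.get("c", 234)` → ans = 234
So ans = 234

Answer: 234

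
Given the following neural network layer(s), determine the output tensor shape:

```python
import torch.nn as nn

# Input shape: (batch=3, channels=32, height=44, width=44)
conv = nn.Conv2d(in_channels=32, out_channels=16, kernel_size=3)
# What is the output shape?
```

Input: (3, 32, 44, 44) -> Output: (3, 16, 42, 42)

Answer: (3, 16, 42, 42)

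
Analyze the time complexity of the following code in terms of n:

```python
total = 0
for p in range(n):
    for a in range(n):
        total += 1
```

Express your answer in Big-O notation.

Each loop level contributes: n × n. Multiplying the contributions gives O(n^2).

Answer: O(n^2)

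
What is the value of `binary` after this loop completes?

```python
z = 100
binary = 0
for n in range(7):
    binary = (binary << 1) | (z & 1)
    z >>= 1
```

Reverse lowest 7 bits of 100
`binary` takes the values: 0 → 1 → 2 → 4 → 9 → 19

Answer: 19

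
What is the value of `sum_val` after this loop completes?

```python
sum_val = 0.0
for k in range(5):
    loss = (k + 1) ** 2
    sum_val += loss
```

Sum of squared losses 1² + 2² + ... + 5²
`sum_val` takes the values: 0.0 → 1.0 → 5.0 → 14.0 → 30.0 → 55.0

Answer: 55.0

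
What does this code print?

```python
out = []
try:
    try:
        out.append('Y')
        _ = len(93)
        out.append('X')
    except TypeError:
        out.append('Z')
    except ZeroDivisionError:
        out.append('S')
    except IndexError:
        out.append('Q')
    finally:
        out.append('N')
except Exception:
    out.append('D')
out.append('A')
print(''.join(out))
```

Execution trace: 'Y' (inner try body) → 'Z' (inner except TypeError) → 'N' (inner finally) → 'A' (after the try/except). Output: YZNA

Answer: YZNA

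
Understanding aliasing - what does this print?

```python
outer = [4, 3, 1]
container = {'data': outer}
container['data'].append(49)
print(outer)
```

Key concept: dict holds reference to list.
Step by step:
`outer = [4, 3, 1]` → outer = [4, 3, 1]
`container = {'data': outer}` → container = {'data': [4, 3, 1]}
`container['data'].append(49)` → outer = [4, 3, 1, 49]; container = {'data': [4, 3, 1, 49]}
`print(outer)` → prints [4, 3, 1, 49]

Answer: [4, 3, 1, 49]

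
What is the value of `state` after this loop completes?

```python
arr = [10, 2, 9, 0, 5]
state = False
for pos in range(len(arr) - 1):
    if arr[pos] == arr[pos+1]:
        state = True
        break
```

Check consecutive duplicates in [10, 2, 9, 0, 5]
`state` takes the values: False

Answer: False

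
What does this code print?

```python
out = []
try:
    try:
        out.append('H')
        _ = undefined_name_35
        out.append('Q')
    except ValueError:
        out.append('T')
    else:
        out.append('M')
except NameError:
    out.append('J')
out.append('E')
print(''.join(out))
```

Execution trace: 'H' (try body) → 'J' (outer except NameError) → 'E' (after the try/except). Output: HJE

Answer: HJE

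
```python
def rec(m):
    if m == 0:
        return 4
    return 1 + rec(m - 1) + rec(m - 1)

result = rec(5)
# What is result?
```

rec(m) = 1 + 2·rec(m-1), rec(0)=4. Closed form: (4+1)·2^5 - 1 = 159.

Answer: 159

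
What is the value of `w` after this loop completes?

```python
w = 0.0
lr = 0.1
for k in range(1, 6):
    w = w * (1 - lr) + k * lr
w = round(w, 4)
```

Moving average with lr=0.1
`w` takes the values: 0.0 → 0.1 → 0.29 → 0.561 → 0.9049 → 1.31441 → 1.3144

Answer: 1.3144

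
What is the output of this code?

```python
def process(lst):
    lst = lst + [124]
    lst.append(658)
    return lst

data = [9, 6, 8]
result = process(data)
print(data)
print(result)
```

Key concept: rebinding parameter vs mutation.
Step by step:
`data = [9, 6, 8]` → data = [9, 6, 8]
`result = process(data)` → result = [9, 6, 8, 124, 658]
`print(data)` → prints [9, 6, 8]
`print(result)` → prints [9, 6, 8, 124, 658]

Answer:
[9, 6, 8]
[9, 6, 8, 124, 658]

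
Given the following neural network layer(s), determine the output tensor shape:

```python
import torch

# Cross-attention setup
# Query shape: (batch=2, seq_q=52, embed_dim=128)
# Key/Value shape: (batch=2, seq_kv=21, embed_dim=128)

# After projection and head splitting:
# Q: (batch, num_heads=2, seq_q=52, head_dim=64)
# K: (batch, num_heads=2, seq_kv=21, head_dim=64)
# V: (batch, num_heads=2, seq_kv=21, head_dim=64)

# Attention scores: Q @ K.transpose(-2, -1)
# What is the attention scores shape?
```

Input: (2, 52, 128) -> Output: (2, 2, 52, 21)

Answer: (2, 2, 52, 21)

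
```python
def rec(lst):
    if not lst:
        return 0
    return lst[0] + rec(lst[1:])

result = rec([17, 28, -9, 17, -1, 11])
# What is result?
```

17 + 28 + (-9) + 17 + (-1) + 11 + 0 = 63

Answer: 63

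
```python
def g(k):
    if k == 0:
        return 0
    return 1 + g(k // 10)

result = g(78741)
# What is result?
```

Count of digits of 78741: 5

Answer: 5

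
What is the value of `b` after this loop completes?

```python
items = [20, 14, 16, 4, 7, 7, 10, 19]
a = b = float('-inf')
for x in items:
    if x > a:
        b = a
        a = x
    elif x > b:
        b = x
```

Second largest (with repeats) in [20, 14, 16, 4, 7, 7, 10, 19]
`b` takes the values: -inf → 14 → 16 → 19

Answer: 19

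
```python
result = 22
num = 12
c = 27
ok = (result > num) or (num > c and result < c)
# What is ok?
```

Trace:
`result = 22` → result = 22
`num = 12` → num = 12
`c = 27` → c = 27
`ok = (result > num) or (num > c and result < c)` → ok = True
So ok = True

Answer: True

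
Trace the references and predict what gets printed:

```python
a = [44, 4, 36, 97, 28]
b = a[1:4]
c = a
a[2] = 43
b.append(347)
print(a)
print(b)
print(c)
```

Key concept: slice vs alias.
Step by step:
`a = [44, 4, 36, 97, 28]` → a = [44, 4, 36, 97, 28]
`b = a[1:4]` → b = [4, 36, 97]
`c = a` → c = [44, 4, 36, 97, 28] (same object as a)
`a[2] = 43` → a = [44, 4, 43, 97, 28] (same object as c); c = [44, 4, 43, 97, 28] (same object as a)
`b.append(347)` → b = [4, 36, 97, 347]
`print(a)` → prints [44, 4, 43, 97, 28]
`print(b)` → prints [4, 36, 97, 347]
`print(c)` → prints [44, 4, 43, 97, 28]

Answer:
[44, 4, 43, 97, 28]
[4, 36, 97, 347]
[44, 4, 43, 97, 28]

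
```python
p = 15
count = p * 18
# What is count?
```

Trace:
`p = 15` → p = 15
`count = p * 18` → count = 270
So count = 270

Answer: 270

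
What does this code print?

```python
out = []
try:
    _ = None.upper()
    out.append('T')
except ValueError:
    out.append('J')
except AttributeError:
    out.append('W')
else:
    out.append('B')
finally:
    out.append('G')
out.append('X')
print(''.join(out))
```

Execution trace: 'W' (except AttributeError) → 'G' (finally) → 'X' (after the try/except). Output: WGX

Answer: WGX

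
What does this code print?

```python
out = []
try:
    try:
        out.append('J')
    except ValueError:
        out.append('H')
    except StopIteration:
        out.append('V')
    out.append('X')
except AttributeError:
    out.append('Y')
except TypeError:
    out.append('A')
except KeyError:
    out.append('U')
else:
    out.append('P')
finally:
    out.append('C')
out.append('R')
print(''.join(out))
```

Execution trace: 'J' (inner try body, no exception) → 'X' (try body, no exception) → 'P' (else) → 'C' (finally) → 'R' (after the try/except). Output: JXPCR

Answer: JXPCR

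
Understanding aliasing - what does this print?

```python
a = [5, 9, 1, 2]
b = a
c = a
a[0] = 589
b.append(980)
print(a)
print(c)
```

Key concept: multiple aliases.
Step by step:
`a = [5, 9, 1, 2]` → a = [5, 9, 1, 2]
`b = a` → b = [5, 9, 1, 2] (same object as a)
`c = a` → c = [5, 9, 1, 2] (same object as a, b)
`a[0] = 589` → a = [589, 9, 1, 2] (same object as b, c); b = [589, 9, 1, 2] (same object as a, c); c = [589, 9, 1, 2] (same object as a, b)
`b.append(980)` → a = [589, 9, 1, 2, 980] (same object as b, c); b = [589, 9, 1, 2, 980] (same object as a, c); c = [589, 9, 1, 2, 980] (same object as a, b)
`print(a)` → prints [589, 9, 1, 2, 980]
`print(c)` → prints [589, 9, 1, 2, 980]

Answer:
[589, 9, 1, 2, 980]
[589, 9, 1, 2, 980]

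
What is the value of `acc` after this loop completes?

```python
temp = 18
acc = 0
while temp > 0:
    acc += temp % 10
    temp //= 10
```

Sum digits of 18
`acc` takes the values: 0 → 8 → 9

Answer: 9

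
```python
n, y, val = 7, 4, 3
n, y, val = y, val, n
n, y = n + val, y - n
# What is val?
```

Trace:
`n, y, val = 7, 4, 3` → n = 7; y = 4; val = 3
`n, y, val = y, val, n` → n = 4; y = 3; val = 7
`n, y = n + val, y - n` → n = 11; y = -1
So val = 7

Answer: 7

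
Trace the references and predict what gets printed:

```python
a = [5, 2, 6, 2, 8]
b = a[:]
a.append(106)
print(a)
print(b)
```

Key concept: slice [:] creates copy.
Step by step:
`a = [5, 2, 6, 2, 8]` → a = [5, 2, 6, 2, 8]
`b = a[:]` → b = [5, 2, 6, 2, 8]
`a.append(106)` → a = [5, 2, 6, 2, 8, 106]
`print(a)` → prints [5, 2, 6, 2, 8, 106]
`print(b)` → prints [5, 2, 6, 2, 8]

Answer:
[5, 2, 6, 2, 8, 106]
[5, 2, 6, 2, 8]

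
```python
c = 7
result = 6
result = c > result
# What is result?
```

Trace:
`c = 7` → c = 7
`result = 6` → result = 6
`result = c > result` → result = True
So result = True

Answer: True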